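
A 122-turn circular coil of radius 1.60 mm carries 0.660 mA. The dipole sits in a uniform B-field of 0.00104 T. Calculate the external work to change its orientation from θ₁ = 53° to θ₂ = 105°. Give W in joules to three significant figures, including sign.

W ≈ 5.80×10⁻¹⁰ J

m = NIA = NIπa² = 122·(6.60×10⁻⁴)·π·(0.00160)² = 6.476×10⁻⁷ A·m².
W_ext = ΔU = −mB cosθ₂ + mB cosθ₁ = mB(cosθ₁ − cosθ₂).
W = (6.476×10⁻⁷)(0.00104)·(cos53° − cos105°) = (6.735×10⁻¹⁰)·(+0.8606) = 5.796×10⁻¹⁰ J.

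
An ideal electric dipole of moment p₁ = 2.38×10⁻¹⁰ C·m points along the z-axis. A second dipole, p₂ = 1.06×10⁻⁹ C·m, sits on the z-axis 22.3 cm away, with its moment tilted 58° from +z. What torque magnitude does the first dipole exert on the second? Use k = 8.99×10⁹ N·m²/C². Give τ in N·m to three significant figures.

τ ≈ 3.47×10⁻⁷ N·m

The second dipole sits on the axis of the first, so the field there is axial: E₁ = 2kp₁/r³ along +z.
E₁ = 2(8.99×10⁹)(2.38×10⁻¹⁰)/(0.223)³ = 385.9 N/C.
Torque on the second dipole: τ = p₂ E₁ sinθ.
τ = (1.06×10⁻⁹)(385.9)·sin58° = 3.469×10⁻⁷ N·m.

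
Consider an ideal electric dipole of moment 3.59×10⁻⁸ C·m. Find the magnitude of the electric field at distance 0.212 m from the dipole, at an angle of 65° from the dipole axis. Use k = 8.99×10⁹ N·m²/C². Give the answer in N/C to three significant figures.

At angle θ the dipole field magnitude is E = (kp/r³)·√(1 + 3cos²θ).
kp/r³ = (8.99×10⁹)(3.59×10⁻⁸) / (0.212)³ = 3.387×10⁴ N/C.
√(1 + 3cos²65°) = √(1 + 3·0.1786) = √1.5358 ≈ 1.2393.
E ≈ 3.387×10⁴ × 1.239 = 4.198×10⁴ N/C.

E ≈ 4.20×10⁴ N/C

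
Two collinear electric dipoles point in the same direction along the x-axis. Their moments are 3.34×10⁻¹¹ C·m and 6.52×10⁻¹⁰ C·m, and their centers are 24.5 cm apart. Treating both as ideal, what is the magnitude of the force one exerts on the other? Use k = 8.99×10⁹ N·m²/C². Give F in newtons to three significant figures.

On-axis field of dipole 1 at distance r: E = 2kp₁/r³. Force on dipole 2 is F = p₂·dE/dr (gradient along axis).
dE/dr = −6kp₁/r⁴, so |F| = 6kp₁p₂/r⁴ (attractive for aligned moments).
F = 6(8.99×10⁹)(3.34×10⁻¹¹)(6.52×10⁻¹⁰)/(0.245)⁴ = 3.260×10⁻⁷ N.

F ≈ 3.26×10⁻⁷ N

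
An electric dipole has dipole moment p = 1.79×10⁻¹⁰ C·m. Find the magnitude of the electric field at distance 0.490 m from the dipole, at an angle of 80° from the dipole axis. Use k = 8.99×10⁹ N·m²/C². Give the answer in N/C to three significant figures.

At angle θ the dipole field magnitude is E = (kp/r³)·√(1 + 3cos²θ).
kp/r³ = (8.99×10⁹)(1.79×10⁻¹⁰) / (0.490)³ = 13.68 N/C.
√(1 + 3cos²80°) = √(1 + 3·0.0302) = √1.0905 ≈ 1.0443.
E ≈ 13.68 × 1.044 = 14.28 N/C.

E ≈ 14.3 N/C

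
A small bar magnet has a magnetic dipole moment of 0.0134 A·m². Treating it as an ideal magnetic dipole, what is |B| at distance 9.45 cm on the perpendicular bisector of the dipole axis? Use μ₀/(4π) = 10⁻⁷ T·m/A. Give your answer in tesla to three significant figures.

B ≈ 1.59×10⁻⁶ T

In the equatorial plane B = (μ₀/4π)·m/r³ (half the axial value).
B = (10⁻⁷)·(0.0134) / (0.0945)³ = 1.588×10⁻⁶ T.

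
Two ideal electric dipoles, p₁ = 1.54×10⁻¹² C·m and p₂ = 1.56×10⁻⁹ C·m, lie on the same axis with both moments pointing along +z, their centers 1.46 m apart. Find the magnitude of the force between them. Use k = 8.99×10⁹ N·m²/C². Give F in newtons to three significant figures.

On-axis field of dipole 1 at distance r: E = 2kp₁/r³. Force on dipole 2 is F = p₂·dE/dr (gradient along axis).
dE/dr = −6kp₁/r⁴, so |F| = 6kp₁p₂/r⁴ (attractive for aligned moments).
F = 6(8.99×10⁹)(1.54×10⁻¹²)(1.56×10⁻⁹)/(1.46)⁴ = 2.852×10⁻¹¹ N.

F ≈ 2.85×10⁻¹¹ N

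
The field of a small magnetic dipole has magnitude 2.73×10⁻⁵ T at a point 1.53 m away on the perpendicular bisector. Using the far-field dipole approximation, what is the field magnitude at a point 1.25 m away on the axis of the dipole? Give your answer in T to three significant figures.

B ≈ 1.00×10⁻⁴ T

Dipole fields scale as 1/r³ in the far field.
The axial field is twice the equatorial field at the same r, so the geometry factor is 2/1.
B₂ = B₁ · (2/1) · (r₁/r₂)³ = 2.73×10⁻⁵ · 2 · (1.53/1.25)³.
(r₁/r₂)³ = (1.224)³ = 1.834.
B₂ ≈ 1.001×10⁻⁴ T.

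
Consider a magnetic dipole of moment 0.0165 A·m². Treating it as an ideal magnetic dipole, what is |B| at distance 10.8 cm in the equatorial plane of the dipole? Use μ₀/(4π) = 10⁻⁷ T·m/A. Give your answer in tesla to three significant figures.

In the equatorial plane B = (μ₀/4π)·m/r³ (half the axial value).
B = (10⁻⁷)·(0.0165) / (0.108)³ = 1.310×10⁻⁶ T.

B ≈ 1.31×10⁻⁶ T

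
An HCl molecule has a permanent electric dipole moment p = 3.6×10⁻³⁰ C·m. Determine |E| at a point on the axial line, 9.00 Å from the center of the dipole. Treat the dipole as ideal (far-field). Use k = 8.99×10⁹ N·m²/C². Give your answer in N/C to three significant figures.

On the dipole axis E = 2kp/r³.
E = 2·(8.99×10⁹)(3.60×10⁻³⁰) / (9.00×10⁻¹⁰)³ = 8.879×10⁷ N/C.

E ≈ 8.88×10⁷ N/C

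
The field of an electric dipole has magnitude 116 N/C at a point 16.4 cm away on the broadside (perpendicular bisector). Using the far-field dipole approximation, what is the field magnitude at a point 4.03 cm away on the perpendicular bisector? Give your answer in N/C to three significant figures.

Dipole fields scale as 1/r³ in the far field; the geometry is the same at both points.
E₂ = E₁ · (r₁/r₂)³ = 116 · (16.4/4.03)³.
(r₁/r₂)³ = (4.069)³ = 67.39.
E₂ ≈ 7818 N/C.

E ≈ 7820 N/C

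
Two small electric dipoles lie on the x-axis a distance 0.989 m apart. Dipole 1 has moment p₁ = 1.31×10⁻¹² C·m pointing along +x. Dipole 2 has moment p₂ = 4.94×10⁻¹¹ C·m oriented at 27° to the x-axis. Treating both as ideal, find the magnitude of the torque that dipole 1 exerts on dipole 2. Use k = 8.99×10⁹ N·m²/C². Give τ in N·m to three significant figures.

The second dipole sits on the axis of the first, so the field there is axial: E₁ = 2kp₁/r³ along +x.
E₁ = 2(8.99×10⁹)(1.31×10⁻¹²)/(0.989)³ = 0.02435 N/C.
Torque on the second dipole: τ = p₂ E₁ sinθ.
τ = (4.94×10⁻¹¹)(0.02435)·sin27° = 5.461×10⁻¹³ N·m.

τ ≈ 5.46×10⁻¹³ N·m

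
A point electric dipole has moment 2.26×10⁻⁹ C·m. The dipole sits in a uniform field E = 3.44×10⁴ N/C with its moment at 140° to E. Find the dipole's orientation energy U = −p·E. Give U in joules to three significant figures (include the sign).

U = −p·E = −pE cosθ.
U = −(2.26×10⁻⁹)(3.44×10⁴)·cos140° = 5.956×10⁻⁵ J.

U ≈ 5.96×10⁻⁵ J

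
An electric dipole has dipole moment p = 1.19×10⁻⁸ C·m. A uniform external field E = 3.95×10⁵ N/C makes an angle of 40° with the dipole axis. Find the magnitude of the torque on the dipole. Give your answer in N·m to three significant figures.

τ ≈ 0.00302 N·m

Torque on an electric dipole: τ = pE sinθ.
τ = (1.19×10⁻⁸)(3.95×10⁵)·sin40° = 0.003021 N·m.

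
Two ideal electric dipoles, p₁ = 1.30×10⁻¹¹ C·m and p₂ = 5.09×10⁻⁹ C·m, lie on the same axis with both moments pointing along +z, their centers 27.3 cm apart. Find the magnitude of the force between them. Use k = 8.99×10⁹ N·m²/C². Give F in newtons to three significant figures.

F ≈ 6.43×10⁻⁷ N

On-axis field of dipole 1 at distance r: E = 2kp₁/r³. Force on dipole 2 is F = p₂·dE/dr (gradient along axis).
dE/dr = −6kp₁/r⁴, so |F| = 6kp₁p₂/r⁴ (attractive for aligned moments).
F = 6(8.99×10⁹)(1.30×10⁻¹¹)(5.09×10⁻⁹)/(0.273)⁴ = 6.426×10⁻⁷ N.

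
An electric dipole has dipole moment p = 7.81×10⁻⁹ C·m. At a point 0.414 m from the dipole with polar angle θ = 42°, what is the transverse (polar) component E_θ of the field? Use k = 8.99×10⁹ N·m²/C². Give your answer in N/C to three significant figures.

For a dipole, E_θ = (kp sinθ)/r³.
kp/r³ = (8.99×10⁹)(7.81×10⁻⁹)/(0.414)³ = 989.5 N/C.
E_θ = 989.5·sin42° = 662.1 N/C.

E_θ ≈ 662 N/C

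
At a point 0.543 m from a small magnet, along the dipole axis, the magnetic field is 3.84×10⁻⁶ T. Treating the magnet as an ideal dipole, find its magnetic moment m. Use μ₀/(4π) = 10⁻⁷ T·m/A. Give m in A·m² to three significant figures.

On axis B = (μ₀/4π)·2m/r³, so m = Br³·4π/(μ₀·2).
m = (3.84×10⁻⁶)·(0.543)³ / (2·10⁻⁷) = 3.074 A·m².

m ≈ 3.07 A·m²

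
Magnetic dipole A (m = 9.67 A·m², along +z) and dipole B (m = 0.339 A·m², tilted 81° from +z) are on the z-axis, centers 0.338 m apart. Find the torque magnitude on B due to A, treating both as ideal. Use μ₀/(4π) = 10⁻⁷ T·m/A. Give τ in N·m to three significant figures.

τ ≈ 1.68×10⁻⁵ N·m

Dipole B is on the axis of dipole A, so B₁ there is axial: B₁ = (μ₀/4π)·2m₁/r³ along +z.
B₁ = 2(10⁻⁷)(9.67)/(0.338)³ = 5.008×10⁻⁵ T.
τ = m₂ B₁ sinθ.
τ = (0.339)(5.008×10⁻⁵)·sin81° = 1.677×10⁻⁵ N·m.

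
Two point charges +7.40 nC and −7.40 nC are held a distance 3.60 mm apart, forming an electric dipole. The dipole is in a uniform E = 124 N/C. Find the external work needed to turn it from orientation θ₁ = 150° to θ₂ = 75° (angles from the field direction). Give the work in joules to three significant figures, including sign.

W ≈ -3.72×10⁻⁹ J

Dipole moment p = qd = (7.40×10⁻⁹ C)(0.00360 m) = 2.664×10⁻¹¹ C·m.
W_ext = ΔU = U(θ₂) − U(θ₁) = −pE cosθ₂ − (−pE cosθ₁) = pE(cosθ₁ − cosθ₂).
W = (2.664×10⁻¹¹)(124)·(cos150° − cos75°) = (3.303×10⁻⁹)·(-1.1248) = -3.716×10⁻⁹ J.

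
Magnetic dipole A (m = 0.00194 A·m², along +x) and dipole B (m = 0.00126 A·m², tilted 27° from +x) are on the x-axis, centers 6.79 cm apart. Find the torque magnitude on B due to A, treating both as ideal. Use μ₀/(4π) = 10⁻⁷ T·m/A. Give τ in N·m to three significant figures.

Dipole B is on the axis of dipole A, so B₁ there is axial: B₁ = (μ₀/4π)·2m₁/r³ along +x.
B₁ = 2(10⁻⁷)(0.00194)/(0.0679)³ = 1.239×10⁻⁶ T.
τ = m₂ B₁ sinθ.
τ = (0.00126)(1.239×10⁻⁶)·sin27° = 7.090×10⁻¹⁰ N·m.

τ ≈ 7.09×10⁻¹⁰ N·m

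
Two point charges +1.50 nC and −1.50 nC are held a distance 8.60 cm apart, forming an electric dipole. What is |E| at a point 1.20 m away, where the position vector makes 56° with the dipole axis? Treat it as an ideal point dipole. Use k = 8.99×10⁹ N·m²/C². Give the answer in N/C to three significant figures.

E ≈ 0.934 N/C

Dipole moment p = qd = (1.50×10⁻⁹ C)(0.0860 m) = 1.29×10⁻¹⁰ C·m.
At angle θ the dipole field magnitude is E = (kp/r³)·√(1 + 3cos²θ).
kp/r³ = (8.99×10⁹)(1.29×10⁻¹⁰) / (1.20)³ = 0.6711 N/C.
√(1 + 3cos²56°) = √(1 + 3·0.3127) = √1.9381 ≈ 1.3922.
E ≈ 0.6711 × 1.392 = 0.9343 N/C.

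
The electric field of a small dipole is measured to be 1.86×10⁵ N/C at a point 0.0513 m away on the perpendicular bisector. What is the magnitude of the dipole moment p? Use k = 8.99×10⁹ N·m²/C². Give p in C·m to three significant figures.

p ≈ 2.79×10⁻⁹ C·m

In the equatorial plane E = kp/r³, so p = Er³/(k).
p = (1.86×10⁵)·(0.0513)³ / (8.99×10⁹) = 2.793×10⁻⁹ C·m.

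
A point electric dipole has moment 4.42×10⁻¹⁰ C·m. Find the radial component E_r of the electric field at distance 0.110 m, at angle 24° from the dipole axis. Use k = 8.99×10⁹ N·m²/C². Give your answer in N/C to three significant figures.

For a dipole, E_r = (2kp cosθ)/r³.
kp/r³ = (8.99×10⁹)(4.42×10⁻¹⁰)/(0.110)³ = 2985 N/C.
E_r = 2·2985·cos24° = 5455 N/C.

E_r ≈ 5450 N/C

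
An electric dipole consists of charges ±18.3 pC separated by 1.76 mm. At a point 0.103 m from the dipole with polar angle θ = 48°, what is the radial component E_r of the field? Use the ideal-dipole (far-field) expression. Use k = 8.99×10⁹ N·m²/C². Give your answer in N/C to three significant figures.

Dipole moment p = qd = (1.83×10⁻¹¹ C)(0.00176 m) = 3.221×10⁻¹⁴ C·m.
For a dipole, E_r = (2kp cosθ)/r³.
kp/r³ = (8.99×10⁹)(3.221×10⁻¹⁴)/(0.103)³ = 0.2650 N/C.
E_r = 2·0.2650·cos48° = 0.3546 N/C.

E_r ≈ 0.355 N/C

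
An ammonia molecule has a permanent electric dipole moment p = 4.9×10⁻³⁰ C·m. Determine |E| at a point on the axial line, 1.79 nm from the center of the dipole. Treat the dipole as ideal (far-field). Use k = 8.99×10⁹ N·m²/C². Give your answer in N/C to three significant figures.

On the dipole axis E = 2kp/r³.
E = 2·(8.99×10⁹)(4.90×10⁻³⁰) / (1.79×10⁻⁹)³ = 1.536×10⁷ N/C.

E ≈ 1.54×10⁷ N/C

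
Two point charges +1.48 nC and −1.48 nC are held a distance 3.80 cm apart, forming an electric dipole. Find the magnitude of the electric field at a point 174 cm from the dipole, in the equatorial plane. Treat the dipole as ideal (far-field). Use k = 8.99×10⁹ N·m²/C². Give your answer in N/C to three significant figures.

Dipole moment p = qd = (1.48×10⁻⁹ C)(0.0380 m) = 5.624×10⁻¹¹ C·m.
In the equatorial plane E = kp/r³.
E = (8.99×10⁹)(5.624×10⁻¹¹) / (1.74)³ = 0.09597 N/C.

E ≈ 0.0960 N/C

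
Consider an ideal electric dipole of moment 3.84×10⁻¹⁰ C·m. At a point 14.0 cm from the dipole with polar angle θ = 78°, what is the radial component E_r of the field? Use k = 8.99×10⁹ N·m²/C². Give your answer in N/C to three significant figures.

For a dipole, E_r = (2kp cosθ)/r³.
kp/r³ = (8.99×10⁹)(3.84×10⁻¹⁰)/(0.140)³ = 1258 N/C.
E_r = 2·1258·cos78° = 523.1 N/C.

E_r ≈ 523 N/C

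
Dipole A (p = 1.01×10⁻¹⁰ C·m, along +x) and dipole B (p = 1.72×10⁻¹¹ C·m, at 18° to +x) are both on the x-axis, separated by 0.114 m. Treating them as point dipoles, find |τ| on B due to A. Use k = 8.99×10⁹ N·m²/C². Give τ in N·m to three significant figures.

The second dipole sits on the axis of the first, so the field there is axial: E₁ = 2kp₁/r³ along +x.
E₁ = 2(8.99×10⁹)(1.01×10⁻¹⁰)/(0.114)³ = 1226 N/C.
Torque on the second dipole: τ = p₂ E₁ sinθ.
τ = (1.72×10⁻¹¹)(1226)·sin18° = 6.515×10⁻⁹ N·m.

τ ≈ 6.51×10⁻⁹ N·m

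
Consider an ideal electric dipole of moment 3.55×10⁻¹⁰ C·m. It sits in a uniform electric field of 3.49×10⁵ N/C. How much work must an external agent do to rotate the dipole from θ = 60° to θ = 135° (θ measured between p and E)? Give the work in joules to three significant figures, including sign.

W ≈ 1.50×10⁻⁴ J

W_ext = ΔU = U(θ₂) − U(θ₁) = −pE cosθ₂ − (−pE cosθ₁) = pE(cosθ₁ − cosθ₂).
W = (3.55×10⁻¹⁰)(3.49×10⁵)·(cos60° − cos135°) = (1.239×10⁻⁴)·(+1.2071) = 1.496×10⁻⁴ J.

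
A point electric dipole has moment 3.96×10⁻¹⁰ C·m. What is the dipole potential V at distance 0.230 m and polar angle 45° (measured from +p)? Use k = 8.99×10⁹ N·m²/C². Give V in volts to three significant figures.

V ≈ 47.6 V

The dipole potential is V = kp cosθ / r².
V = (8.99×10⁹)(3.96×10⁻¹⁰)·cos45° / (0.230)² = 47.59 V.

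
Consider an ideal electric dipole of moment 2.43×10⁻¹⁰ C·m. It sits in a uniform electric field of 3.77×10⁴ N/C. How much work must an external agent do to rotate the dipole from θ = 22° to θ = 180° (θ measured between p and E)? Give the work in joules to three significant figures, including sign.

W ≈ 1.77×10⁻⁵ J

W_ext = ΔU = U(θ₂) − U(θ₁) = −pE cosθ₂ − (−pE cosθ₁) = pE(cosθ₁ − cosθ₂).
W = (2.43×10⁻¹⁰)(3.77×10⁴)·(cos22° − cos180°) = (9.161×10⁻⁶)·(+1.9272) = 1.766×10⁻⁵ J.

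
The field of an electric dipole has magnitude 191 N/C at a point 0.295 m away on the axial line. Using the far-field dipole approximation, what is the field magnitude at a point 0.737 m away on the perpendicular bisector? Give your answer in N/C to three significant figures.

Dipole fields scale as 1/r³ in the far field.
The axial field is twice the equatorial field at the same r, so the geometry factor is 1/2.
E₂ = E₁ · (1/2) · (r₁/r₂)³ = 191 · 0.5 · (0.295/0.737)³.
(r₁/r₂)³ = (0.4003)³ = 0.06413.
E₂ ≈ 6.124 N/C.

E ≈ 6.12 N/C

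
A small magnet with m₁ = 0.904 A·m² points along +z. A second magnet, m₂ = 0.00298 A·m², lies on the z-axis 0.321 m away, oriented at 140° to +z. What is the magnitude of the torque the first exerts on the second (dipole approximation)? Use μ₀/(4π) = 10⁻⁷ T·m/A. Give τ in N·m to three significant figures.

τ ≈ 1.05×10⁻⁸ N·m

Dipole B is on the axis of dipole A, so B₁ there is axial: B₁ = (μ₀/4π)·2m₁/r³ along +z.
B₁ = 2(10⁻⁷)(0.904)/(0.321)³ = 5.466×10⁻⁶ T.
τ = m₂ B₁ sinθ.
τ = (0.00298)(5.466×10⁻⁶)·sin140° = 1.047×10⁻⁸ N·m.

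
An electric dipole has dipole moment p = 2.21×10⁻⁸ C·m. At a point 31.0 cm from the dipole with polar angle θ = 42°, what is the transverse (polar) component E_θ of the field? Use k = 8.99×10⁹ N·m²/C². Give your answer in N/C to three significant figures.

E_θ ≈ 4460 N/C

For a dipole, E_θ = (kp sinθ)/r³.
kp/r³ = (8.99×10⁹)(2.21×10⁻⁸)/(0.310)³ = 6669 N/C.
E_θ = 6669·sin42° = 4462 N/C.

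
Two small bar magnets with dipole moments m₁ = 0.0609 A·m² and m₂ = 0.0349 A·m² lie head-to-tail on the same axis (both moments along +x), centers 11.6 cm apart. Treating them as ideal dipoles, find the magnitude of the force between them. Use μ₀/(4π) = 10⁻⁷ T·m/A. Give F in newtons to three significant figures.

F ≈ 7.04×10⁻⁶ N

On-axis B of dipole 1: B = (μ₀/4π)·2m₁/r³. Force on dipole 2: F = m₂·dB/dr.
dB/dr = −(μ₀/4π)·6m₁/r⁴, so |F| = (μ₀/4π)·6m₁m₂/r⁴.
F = 6(10⁻⁷)(0.0609)(0.0349)/(0.116)⁴ = 7.043×10⁻⁶ N.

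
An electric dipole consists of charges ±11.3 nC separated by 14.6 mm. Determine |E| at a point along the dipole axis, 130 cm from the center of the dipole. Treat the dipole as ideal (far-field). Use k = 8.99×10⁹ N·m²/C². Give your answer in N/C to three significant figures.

E ≈ 1.35 N/C

Dipole moment p = qd = (1.13×10⁻⁸ C)(0.0146 m) = 1.65×10⁻¹⁰ C·m.
On the dipole axis E = 2kp/r³.
E = 2·(8.99×10⁹)(1.65×10⁻¹⁰) / (1.30)³ = 1.350 N/C.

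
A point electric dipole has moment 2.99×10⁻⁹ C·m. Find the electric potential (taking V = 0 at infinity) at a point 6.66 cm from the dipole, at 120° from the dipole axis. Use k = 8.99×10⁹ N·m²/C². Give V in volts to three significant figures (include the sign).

The dipole potential is V = kp cosθ / r².
V = (8.99×10⁹)(2.99×10⁻⁹)·cos120° / (0.0666)² = -3030 V.

V ≈ -3030 V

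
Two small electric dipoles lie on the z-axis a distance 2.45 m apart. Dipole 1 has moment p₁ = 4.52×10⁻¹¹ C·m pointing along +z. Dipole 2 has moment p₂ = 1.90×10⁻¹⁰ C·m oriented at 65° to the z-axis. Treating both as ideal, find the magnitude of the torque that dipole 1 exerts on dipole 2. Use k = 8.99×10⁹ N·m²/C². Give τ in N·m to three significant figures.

The second dipole sits on the axis of the first, so the field there is axial: E₁ = 2kp₁/r³ along +z.
E₁ = 2(8.99×10⁹)(4.52×10⁻¹¹)/(2.45)³ = 0.05526 N/C.
Torque on the second dipole: τ = p₂ E₁ sinθ.
τ = (1.90×10⁻¹⁰)(0.05526)·sin65° = 9.516×10⁻¹² N·m.

τ ≈ 9.52×10⁻¹² N·m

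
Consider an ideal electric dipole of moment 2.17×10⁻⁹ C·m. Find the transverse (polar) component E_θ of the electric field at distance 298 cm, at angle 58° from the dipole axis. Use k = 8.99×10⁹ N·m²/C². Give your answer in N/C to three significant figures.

For a dipole, E_θ = (kp sinθ)/r³.
kp/r³ = (8.99×10⁹)(2.17×10⁻⁹)/(2.98)³ = 0.7372 N/C.
E_θ = 0.7372·sin58° = 0.6252 N/C.

E_θ ≈ 0.625 N/C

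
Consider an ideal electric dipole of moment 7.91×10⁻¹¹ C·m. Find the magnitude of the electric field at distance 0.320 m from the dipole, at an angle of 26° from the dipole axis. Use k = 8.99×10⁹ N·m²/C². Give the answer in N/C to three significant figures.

At angle θ the dipole field magnitude is E = (kp/r³)·√(1 + 3cos²θ).
kp/r³ = (8.99×10⁹)(7.91×10⁻¹¹) / (0.320)³ = 21.70 N/C.
√(1 + 3cos²26°) = √(1 + 3·0.8078) = √3.4235 ≈ 1.8503.
E ≈ 21.70 × 1.850 = 40.15 N/C.

E ≈ 40.2 N/C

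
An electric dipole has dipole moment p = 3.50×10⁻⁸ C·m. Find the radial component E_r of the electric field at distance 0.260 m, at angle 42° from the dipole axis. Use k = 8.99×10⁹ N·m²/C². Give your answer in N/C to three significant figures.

E_r ≈ 2.66×10⁴ N/C

For a dipole, E_r = (2kp cosθ)/r³.
kp/r³ = (8.99×10⁹)(3.50×10⁻⁸)/(0.260)³ = 1.790×10⁴ N/C.
E_r = 2·1.790×10⁴·cos42° = 2.661×10⁴ N/C.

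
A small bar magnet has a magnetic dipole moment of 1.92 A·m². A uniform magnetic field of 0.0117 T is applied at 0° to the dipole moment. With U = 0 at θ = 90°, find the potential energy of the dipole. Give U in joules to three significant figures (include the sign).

U ≈ -0.0225 J

U = −m·B = −mB cosθ.
U = −(1.92)(0.0117)·cos0° = -0.02246 J.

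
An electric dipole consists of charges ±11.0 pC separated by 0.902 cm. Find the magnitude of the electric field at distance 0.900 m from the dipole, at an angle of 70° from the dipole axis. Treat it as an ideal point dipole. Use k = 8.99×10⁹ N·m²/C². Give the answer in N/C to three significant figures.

E ≈ 0.00142 N/C

Dipole moment p = qd = (1.10×10⁻¹¹ C)(0.00902 m) = 9.922×10⁻¹⁴ C·m.
At angle θ the dipole field magnitude is E = (kp/r³)·√(1 + 3cos²θ).
kp/r³ = (8.99×10⁹)(9.922×10⁻¹⁴) / (0.900)³ = 0.001224 N/C.
√(1 + 3cos²70°) = √(1 + 3·0.1170) = √1.3509 ≈ 1.1623.
E ≈ 0.001224 × 1.162 = 0.001422 N/C.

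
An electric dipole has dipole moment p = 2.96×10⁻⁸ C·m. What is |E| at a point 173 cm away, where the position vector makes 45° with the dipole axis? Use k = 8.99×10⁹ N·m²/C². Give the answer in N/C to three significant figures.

At angle θ the dipole field magnitude is E = (kp/r³)·√(1 + 3cos²θ).
kp/r³ = (8.99×10⁹)(2.96×10⁻⁸) / (1.73)³ = 51.39 N/C.
√(1 + 3cos²45°) = √(1 + 3·0.5000) = √2.5000 ≈ 1.5811.
E ≈ 51.39 × 1.581 = 81.26 N/C.

E ≈ 81.3 N/C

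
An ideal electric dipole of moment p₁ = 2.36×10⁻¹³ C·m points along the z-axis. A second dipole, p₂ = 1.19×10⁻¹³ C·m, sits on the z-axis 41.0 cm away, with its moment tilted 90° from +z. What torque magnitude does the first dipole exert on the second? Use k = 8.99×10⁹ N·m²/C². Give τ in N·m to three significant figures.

τ ≈ 7.33×10⁻¹⁵ N·m

The second dipole sits on the axis of the first, so the field there is axial: E₁ = 2kp₁/r³ along +z.
E₁ = 2(8.99×10⁹)(2.36×10⁻¹³)/(0.410)³ = 0.06157 N/C.
Torque on the second dipole: τ = p₂ E₁ sinθ.
τ = (1.19×10⁻¹³)(0.06157)·sin90° = 7.327×10⁻¹⁵ N·m.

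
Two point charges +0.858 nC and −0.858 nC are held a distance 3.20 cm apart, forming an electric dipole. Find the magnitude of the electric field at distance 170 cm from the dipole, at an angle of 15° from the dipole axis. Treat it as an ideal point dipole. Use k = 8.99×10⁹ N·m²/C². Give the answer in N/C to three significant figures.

Dipole moment p = qd = (8.58×10⁻¹⁰ C)(0.0320 m) = 2.746×10⁻¹¹ C·m.
At angle θ the dipole field magnitude is E = (kp/r³)·√(1 + 3cos²θ).
kp/r³ = (8.99×10⁹)(2.746×10⁻¹¹) / (1.70)³ = 0.05025 N/C.
√(1 + 3cos²15°) = √(1 + 3·0.9330) = √3.7990 ≈ 1.9491.
E ≈ 0.05025 × 1.949 = 0.09794 N/C.

E ≈ 0.0979 N/C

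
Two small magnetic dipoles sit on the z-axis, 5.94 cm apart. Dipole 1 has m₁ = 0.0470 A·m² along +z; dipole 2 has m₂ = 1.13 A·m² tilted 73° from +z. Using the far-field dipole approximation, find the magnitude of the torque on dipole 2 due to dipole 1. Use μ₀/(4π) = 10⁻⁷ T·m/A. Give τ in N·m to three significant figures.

τ ≈ 4.85×10⁻⁵ N·m

Dipole B is on the axis of dipole A, so B₁ there is axial: B₁ = (μ₀/4π)·2m₁/r³ along +z.
B₁ = 2(10⁻⁷)(0.0470)/(0.0594)³ = 4.485×10⁻⁵ T.
τ = m₂ B₁ sinθ.
τ = (1.13)(4.485×10⁻⁵)·sin73° = 4.847×10⁻⁵ N·m.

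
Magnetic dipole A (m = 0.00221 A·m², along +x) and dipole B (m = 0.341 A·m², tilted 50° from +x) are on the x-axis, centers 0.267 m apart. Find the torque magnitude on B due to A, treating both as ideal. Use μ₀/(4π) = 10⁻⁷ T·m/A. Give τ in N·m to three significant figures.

τ ≈ 6.07×10⁻⁹ N·m

Dipole B is on the axis of dipole A, so B₁ there is axial: B₁ = (μ₀/4π)·2m₁/r³ along +x.
B₁ = 2(10⁻⁷)(0.00221)/(0.267)³ = 2.322×10⁻⁸ T.
τ = m₂ B₁ sinθ.
τ = (0.341)(2.322×10⁻⁸)·sin50° = 6.066×10⁻⁹ N·m.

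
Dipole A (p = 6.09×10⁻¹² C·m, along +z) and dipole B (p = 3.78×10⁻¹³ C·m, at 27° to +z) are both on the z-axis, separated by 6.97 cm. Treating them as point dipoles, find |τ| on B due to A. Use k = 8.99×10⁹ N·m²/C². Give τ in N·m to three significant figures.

τ ≈ 5.55×10⁻¹¹ N·m

The second dipole sits on the axis of the first, so the field there is axial: E₁ = 2kp₁/r³ along +z.
E₁ = 2(8.99×10⁹)(6.09×10⁻¹²)/(0.0697)³ = 323.4 N/C.
Torque on the second dipole: τ = p₂ E₁ sinθ.
τ = (3.78×10⁻¹³)(323.4)·sin27° = 5.549×10⁻¹¹ N·m.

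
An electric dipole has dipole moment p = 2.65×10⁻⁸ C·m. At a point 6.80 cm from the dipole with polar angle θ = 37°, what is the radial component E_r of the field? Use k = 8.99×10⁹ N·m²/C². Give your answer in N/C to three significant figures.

For a dipole, E_r = (2kp cosθ)/r³.
kp/r³ = (8.99×10⁹)(2.65×10⁻⁸)/(0.0680)³ = 7.577×10⁵ N/C.
E_r = 2·7.577×10⁵·cos37° = 1.210×10⁶ N/C.

E_r ≈ 1.21×10⁶ N/C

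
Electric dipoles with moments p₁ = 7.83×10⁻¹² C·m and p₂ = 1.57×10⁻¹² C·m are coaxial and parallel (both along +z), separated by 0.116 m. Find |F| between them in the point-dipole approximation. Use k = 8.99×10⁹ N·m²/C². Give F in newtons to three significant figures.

On-axis field of dipole 1 at distance r: E = 2kp₁/r³. Force on dipole 2 is F = p₂·dE/dr (gradient along axis).
dE/dr = −6kp₁/r⁴, so |F| = 6kp₁p₂/r⁴ (attractive for aligned moments).
F = 6(8.99×10⁹)(7.83×10⁻¹²)(1.57×10⁻¹²)/(0.116)⁴ = 3.662×10⁻⁹ N.

F ≈ 3.66×10⁻⁹ N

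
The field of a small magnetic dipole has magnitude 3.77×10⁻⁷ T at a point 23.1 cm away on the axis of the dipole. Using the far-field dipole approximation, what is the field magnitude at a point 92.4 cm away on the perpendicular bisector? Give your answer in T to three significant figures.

B ≈ 2.95×10⁻⁹ T

Dipole fields scale as 1/r³ in the far field.
The axial field is twice the equatorial field at the same r, so the geometry factor is 1/2.
B₂ = B₁ · (1/2) · (r₁/r₂)³ = 3.77×10⁻⁷ · 0.5 · (23.1/92.4)³.
(r₁/r₂)³ = (0.25)³ = 0.01562.
B₂ ≈ 2.945×10⁻⁹ T.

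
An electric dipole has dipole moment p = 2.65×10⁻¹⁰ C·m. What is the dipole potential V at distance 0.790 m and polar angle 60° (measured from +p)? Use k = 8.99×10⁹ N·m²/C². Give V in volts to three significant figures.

V ≈ 1.91 V

The dipole potential is V = kp cosθ / r².
V = (8.99×10⁹)(2.65×10⁻¹⁰)·cos60° / (0.790)² = 1.909 V.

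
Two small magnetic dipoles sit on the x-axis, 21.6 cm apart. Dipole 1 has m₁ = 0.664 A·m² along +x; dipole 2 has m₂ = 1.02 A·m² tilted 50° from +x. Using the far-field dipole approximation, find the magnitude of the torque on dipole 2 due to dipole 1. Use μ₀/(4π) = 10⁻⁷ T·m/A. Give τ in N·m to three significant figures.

τ ≈ 1.03×10⁻⁵ N·m

Dipole B is on the axis of dipole A, so B₁ there is axial: B₁ = (μ₀/4π)·2m₁/r³ along +x.
B₁ = 2(10⁻⁷)(0.664)/(0.216)³ = 1.318×10⁻⁵ T.
τ = m₂ B₁ sinθ.
τ = (1.02)(1.318×10⁻⁵)·sin50° = 1.030×10⁻⁵ N·m.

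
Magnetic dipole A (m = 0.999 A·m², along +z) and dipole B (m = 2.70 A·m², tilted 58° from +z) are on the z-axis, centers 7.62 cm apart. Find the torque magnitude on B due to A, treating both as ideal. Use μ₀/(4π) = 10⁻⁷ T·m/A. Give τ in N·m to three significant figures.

τ ≈ 0.00103 N·m

Dipole B is on the axis of dipole A, so B₁ there is axial: B₁ = (μ₀/4π)·2m₁/r³ along +z.
B₁ = 2(10⁻⁷)(0.999)/(0.0762)³ = 4.516×10⁻⁴ T.
τ = m₂ B₁ sinθ.
τ = (2.70)(4.516×10⁻⁴)·sin58° = 0.001034 N·m.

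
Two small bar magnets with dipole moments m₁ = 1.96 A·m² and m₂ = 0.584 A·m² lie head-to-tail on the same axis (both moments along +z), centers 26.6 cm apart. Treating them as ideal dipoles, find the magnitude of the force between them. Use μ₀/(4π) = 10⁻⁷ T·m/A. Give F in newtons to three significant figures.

On-axis B of dipole 1: B = (μ₀/4π)·2m₁/r³. Force on dipole 2: F = m₂·dB/dr.
dB/dr = −(μ₀/4π)·6m₁/r⁴, so |F| = (μ₀/4π)·6m₁m₂/r⁴.
F = 6(10⁻⁷)(1.96)(0.584)/(0.266)⁴ = 1.372×10⁻⁴ N.

F ≈ 1.37×10⁻⁴ N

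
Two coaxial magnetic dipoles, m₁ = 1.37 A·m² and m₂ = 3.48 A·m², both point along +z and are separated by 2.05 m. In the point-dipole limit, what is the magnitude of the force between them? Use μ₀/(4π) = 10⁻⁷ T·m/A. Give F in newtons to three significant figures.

On-axis B of dipole 1: B = (μ₀/4π)·2m₁/r³. Force on dipole 2: F = m₂·dB/dr.
dB/dr = −(μ₀/4π)·6m₁/r⁴, so |F| = (μ₀/4π)·6m₁m₂/r⁴.
F = 6(10⁻⁷)(1.37)(3.48)/(2.05)⁴ = 1.620×10⁻⁷ N.

F ≈ 1.62×10⁻⁷ N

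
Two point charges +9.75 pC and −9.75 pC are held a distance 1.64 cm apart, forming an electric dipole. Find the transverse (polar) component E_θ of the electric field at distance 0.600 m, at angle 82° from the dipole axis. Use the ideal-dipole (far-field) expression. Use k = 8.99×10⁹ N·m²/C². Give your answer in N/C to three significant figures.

Dipole moment p = qd = (9.75×10⁻¹² C)(0.0164 m) = 1.599×10⁻¹³ C·m.
For a dipole, E_θ = (kp sinθ)/r³.
kp/r³ = (8.99×10⁹)(1.599×10⁻¹³)/(0.600)³ = 0.006655 N/C.
E_θ = 0.006655·sin82° = 0.006590 N/C.

E_θ ≈ 0.00659 N/C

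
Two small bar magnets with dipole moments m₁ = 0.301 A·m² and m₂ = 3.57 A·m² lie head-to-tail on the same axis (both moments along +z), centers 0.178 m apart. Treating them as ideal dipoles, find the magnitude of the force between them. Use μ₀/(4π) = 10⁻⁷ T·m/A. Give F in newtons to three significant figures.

On-axis B of dipole 1: B = (μ₀/4π)·2m₁/r³. Force on dipole 2: F = m₂·dB/dr.
dB/dr = −(μ₀/4π)·6m₁/r⁴, so |F| = (μ₀/4π)·6m₁m₂/r⁴.
F = 6(10⁻⁷)(0.301)(3.57)/(0.178)⁴ = 6.423×10⁻⁴ N.

F ≈ 6.42×10⁻⁴ N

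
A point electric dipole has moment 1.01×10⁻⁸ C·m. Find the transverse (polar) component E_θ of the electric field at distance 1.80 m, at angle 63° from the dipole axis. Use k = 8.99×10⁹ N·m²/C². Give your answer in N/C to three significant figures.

For a dipole, E_θ = (kp sinθ)/r³.
kp/r³ = (8.99×10⁹)(1.01×10⁻⁸)/(1.80)³ = 15.57 N/C.
E_θ = 15.57·sin63° = 13.87 N/C.

E_θ ≈ 13.9 N/C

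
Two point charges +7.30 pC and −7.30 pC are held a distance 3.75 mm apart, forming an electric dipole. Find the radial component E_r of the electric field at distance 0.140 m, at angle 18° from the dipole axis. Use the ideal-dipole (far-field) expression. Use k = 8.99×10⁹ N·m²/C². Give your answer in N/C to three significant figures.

E_r ≈ 0.171 N/C

Dipole moment p = qd = (7.30×10⁻¹² C)(0.00375 m) = 2.738×10⁻¹⁴ C·m.
For a dipole, E_r = (2kp cosθ)/r³.
kp/r³ = (8.99×10⁹)(2.738×10⁻¹⁴)/(0.140)³ = 0.08970 N/C.
E_r = 2·0.08970·cos18° = 0.1706 N/C.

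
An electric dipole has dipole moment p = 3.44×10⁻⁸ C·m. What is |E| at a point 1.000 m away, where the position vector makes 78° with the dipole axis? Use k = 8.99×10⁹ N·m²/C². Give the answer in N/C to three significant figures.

At angle θ the dipole field magnitude is E = (kp/r³)·√(1 + 3cos²θ).
kp/r³ = (8.99×10⁹)(3.44×10⁻⁸) / (1.00)³ = 309.3 N/C.
√(1 + 3cos²78°) = √(1 + 3·0.0432) = √1.1297 ≈ 1.0629.
E ≈ 309.3 × 1.063 = 328.7 N/C.

E ≈ 329 N/C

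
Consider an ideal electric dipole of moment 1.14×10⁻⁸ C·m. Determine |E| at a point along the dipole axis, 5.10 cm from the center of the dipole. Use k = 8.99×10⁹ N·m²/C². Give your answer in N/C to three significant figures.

On the dipole axis E = 2kp/r³.
E = 2·(8.99×10⁹)(1.14×10⁻⁸) / (0.0510)³ = 1.545×10⁶ N/C.

E ≈ 1.55×10⁶ N/C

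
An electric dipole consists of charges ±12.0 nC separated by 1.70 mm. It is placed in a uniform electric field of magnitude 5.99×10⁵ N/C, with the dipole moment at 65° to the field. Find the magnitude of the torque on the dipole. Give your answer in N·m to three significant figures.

Dipole moment p = qd = (1.20×10⁻⁸ C)(0.00170 m) = 2.04×10⁻¹¹ C·m.
Torque on an electric dipole: τ = pE sinθ.
τ = (2.04×10⁻¹¹)(5.99×10⁵)·sin65° = 1.107×10⁻⁵ N·m.

τ ≈ 1.11×10⁻⁵ N·m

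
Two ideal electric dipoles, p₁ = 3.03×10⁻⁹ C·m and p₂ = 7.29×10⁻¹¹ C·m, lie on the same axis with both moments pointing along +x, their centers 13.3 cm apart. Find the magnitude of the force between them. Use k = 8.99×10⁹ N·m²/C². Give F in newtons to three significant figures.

On-axis field of dipole 1 at distance r: E = 2kp₁/r³. Force on dipole 2 is F = p₂·dE/dr (gradient along axis).
dE/dr = −6kp₁/r⁴, so |F| = 6kp₁p₂/r⁴ (attractive for aligned moments).
F = 6(8.99×10⁹)(3.03×10⁻⁹)(7.29×10⁻¹¹)/(0.133)⁴ = 3.808×10⁻⁵ N.

F ≈ 3.81×10⁻⁵ N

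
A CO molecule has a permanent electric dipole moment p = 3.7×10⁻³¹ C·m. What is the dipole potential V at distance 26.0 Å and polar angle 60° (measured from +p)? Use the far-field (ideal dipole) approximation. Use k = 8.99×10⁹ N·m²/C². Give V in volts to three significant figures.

The dipole potential is V = kp cosθ / r².
V = (8.99×10⁹)(3.70×10⁻³¹)·cos60° / (2.60×10⁻⁹)² = 2.460×10⁻⁴ V.

V ≈ 2.46×10⁻⁴ V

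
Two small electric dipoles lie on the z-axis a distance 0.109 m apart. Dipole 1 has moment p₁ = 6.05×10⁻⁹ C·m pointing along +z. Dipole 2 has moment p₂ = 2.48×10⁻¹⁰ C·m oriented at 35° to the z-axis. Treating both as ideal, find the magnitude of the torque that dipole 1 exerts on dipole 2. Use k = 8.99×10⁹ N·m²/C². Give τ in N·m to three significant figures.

The second dipole sits on the axis of the first, so the field there is axial: E₁ = 2kp₁/r³ along +z.
E₁ = 2(8.99×10⁹)(6.05×10⁻⁹)/(0.109)³ = 8.400×10⁴ N/C.
Torque on the second dipole: τ = p₂ E₁ sinθ.
τ = (2.48×10⁻¹⁰)(8.400×10⁴)·sin35° = 1.195×10⁻⁵ N·m.

τ ≈ 1.19×10⁻⁵ N·m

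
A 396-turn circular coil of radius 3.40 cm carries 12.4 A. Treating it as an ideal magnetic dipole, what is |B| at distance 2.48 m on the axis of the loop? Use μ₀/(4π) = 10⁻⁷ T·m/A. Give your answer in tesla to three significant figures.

m = NIA = NIπa² = 396·(12.4)·π·(0.0340)² = 17.83 A·m².
On axis B = (μ₀/4π)·2m/r³.
B = 2·(10⁻⁷)·(17.83) / (2.48)³ = 2.338×10⁻⁷ T.

B ≈ 2.34×10⁻⁷ T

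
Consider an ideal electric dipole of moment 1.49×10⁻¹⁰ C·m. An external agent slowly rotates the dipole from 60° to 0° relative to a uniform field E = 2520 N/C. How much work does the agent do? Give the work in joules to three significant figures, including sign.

W ≈ -1.88×10⁻⁷ J

W_ext = ΔU = U(θ₂) − U(θ₁) = −pE cosθ₂ − (−pE cosθ₁) = pE(cosθ₁ − cosθ₂).
W = (1.49×10⁻¹⁰)(2520)·(cos60° − cos0°) = (3.755×10⁻⁷)·(-0.5000) = -1.877×10⁻⁷ J.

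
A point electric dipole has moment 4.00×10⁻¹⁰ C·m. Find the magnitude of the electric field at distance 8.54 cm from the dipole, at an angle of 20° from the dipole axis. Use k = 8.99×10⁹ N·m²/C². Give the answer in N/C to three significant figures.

E ≈ 1.10×10⁴ N/C

At angle θ the dipole field magnitude is E = (kp/r³)·√(1 + 3cos²θ).
kp/r³ = (8.99×10⁹)(4.00×10⁻¹⁰) / (0.0854)³ = 5774 N/C.
√(1 + 3cos²20°) = √(1 + 3·0.8830) = √3.6491 ≈ 1.9103.
E ≈ 5774 × 1.910 = 1.103×10⁴ N/C.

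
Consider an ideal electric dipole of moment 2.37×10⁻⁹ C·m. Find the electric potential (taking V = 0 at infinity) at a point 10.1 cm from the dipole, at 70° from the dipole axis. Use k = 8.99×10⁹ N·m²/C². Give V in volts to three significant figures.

V ≈ 714 V

The dipole potential is V = kp cosθ / r².
V = (8.99×10⁹)(2.37×10⁻⁹)·cos70° / (0.101)² = 714.4 V.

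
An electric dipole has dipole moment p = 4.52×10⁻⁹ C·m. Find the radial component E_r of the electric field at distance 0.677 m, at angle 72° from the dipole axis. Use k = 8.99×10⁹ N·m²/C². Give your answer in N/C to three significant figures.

For a dipole, E_r = (2kp cosθ)/r³.
kp/r³ = (8.99×10⁹)(4.52×10⁻⁹)/(0.677)³ = 131.0 N/C.
E_r = 2·131.0·cos72° = 80.94 N/C.

E_r ≈ 80.9 N/C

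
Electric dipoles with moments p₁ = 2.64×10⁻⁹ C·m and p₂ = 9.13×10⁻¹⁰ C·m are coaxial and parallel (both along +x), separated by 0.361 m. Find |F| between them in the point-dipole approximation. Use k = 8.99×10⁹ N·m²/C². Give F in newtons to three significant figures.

On-axis field of dipole 1 at distance r: E = 2kp₁/r³. Force on dipole 2 is F = p₂·dE/dr (gradient along axis).
dE/dr = −6kp₁/r⁴, so |F| = 6kp₁p₂/r⁴ (attractive for aligned moments).
F = 6(8.99×10⁹)(2.64×10⁻⁹)(9.13×10⁻¹⁰)/(0.361)⁴ = 7.655×10⁻⁶ N.

F ≈ 7.66×10⁻⁶ N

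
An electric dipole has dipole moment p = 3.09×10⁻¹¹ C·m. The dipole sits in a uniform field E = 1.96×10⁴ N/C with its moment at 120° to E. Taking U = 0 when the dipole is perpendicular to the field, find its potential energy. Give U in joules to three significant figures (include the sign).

U ≈ 3.03×10⁻⁷ J

U = −p·E = −pE cosθ.
U = −(3.09×10⁻¹¹)(1.96×10⁴)·cos120° = 3.028×10⁻⁷ J.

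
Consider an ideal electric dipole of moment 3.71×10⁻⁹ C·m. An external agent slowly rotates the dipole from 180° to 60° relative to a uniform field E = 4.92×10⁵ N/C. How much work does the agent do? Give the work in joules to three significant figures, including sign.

W ≈ -0.00274 J

W_ext = ΔU = U(θ₂) − U(θ₁) = −pE cosθ₂ − (−pE cosθ₁) = pE(cosθ₁ − cosθ₂).
W = (3.71×10⁻⁹)(4.92×10⁵)·(cos180° − cos60°) = (0.001825)·(-1.5000) = -0.002738 J.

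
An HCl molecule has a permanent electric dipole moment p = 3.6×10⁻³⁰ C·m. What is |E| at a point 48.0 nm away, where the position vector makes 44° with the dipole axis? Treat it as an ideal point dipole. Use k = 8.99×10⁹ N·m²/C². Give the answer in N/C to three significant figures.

E ≈ 468 N/C

At angle θ the dipole field magnitude is E = (kp/r³)·√(1 + 3cos²θ).
kp/r³ = (8.99×10⁹)(3.60×10⁻³⁰) / (4.80×10⁻⁸)³ = 292.6 N/C.
√(1 + 3cos²44°) = √(1 + 3·0.5174) = √2.5523 ≈ 1.5976.
E ≈ 292.6 × 1.598 = 467.5 N/C.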